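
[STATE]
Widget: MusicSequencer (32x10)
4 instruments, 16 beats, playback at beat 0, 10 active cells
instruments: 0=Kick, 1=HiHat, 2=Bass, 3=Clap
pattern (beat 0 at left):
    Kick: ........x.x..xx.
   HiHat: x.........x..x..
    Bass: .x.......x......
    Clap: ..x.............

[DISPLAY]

      ▼123456789012345          
  Kick········█·█··██·          
 HiHat█·········█··█··          
  Bass·█·······█······          
  Clap··█·············          
                                
                                
                                
                                
                                


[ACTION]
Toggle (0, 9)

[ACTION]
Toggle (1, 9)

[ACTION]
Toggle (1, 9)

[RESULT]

      ▼123456789012345          
  Kick········███··██·          
 HiHat█·········█··█··          
  Bass·█·······█······          
  Clap··█·············          
                                
                                
                                
                                
                                


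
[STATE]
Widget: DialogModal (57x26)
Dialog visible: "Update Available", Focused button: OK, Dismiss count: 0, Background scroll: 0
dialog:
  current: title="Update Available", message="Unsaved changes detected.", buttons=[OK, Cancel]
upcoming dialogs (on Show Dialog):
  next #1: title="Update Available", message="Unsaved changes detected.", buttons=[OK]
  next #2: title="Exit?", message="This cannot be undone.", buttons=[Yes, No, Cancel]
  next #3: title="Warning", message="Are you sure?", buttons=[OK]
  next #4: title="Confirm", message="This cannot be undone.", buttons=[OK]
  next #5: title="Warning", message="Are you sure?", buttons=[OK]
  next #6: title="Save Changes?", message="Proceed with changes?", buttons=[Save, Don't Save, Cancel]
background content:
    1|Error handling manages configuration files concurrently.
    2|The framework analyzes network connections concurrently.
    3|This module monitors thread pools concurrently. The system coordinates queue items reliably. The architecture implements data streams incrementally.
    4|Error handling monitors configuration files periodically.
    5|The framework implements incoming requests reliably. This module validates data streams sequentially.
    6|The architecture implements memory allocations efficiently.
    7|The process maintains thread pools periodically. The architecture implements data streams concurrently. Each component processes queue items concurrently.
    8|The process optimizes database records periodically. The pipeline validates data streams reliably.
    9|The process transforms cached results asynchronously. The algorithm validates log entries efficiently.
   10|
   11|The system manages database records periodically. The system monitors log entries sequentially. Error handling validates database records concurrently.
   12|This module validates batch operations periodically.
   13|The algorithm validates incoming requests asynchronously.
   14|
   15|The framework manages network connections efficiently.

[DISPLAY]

Error handling manages configuration files concurrently. 
The framework analyzes network connections concurrently. 
This module monitors thread pools concurrently. The syste
Error handling monitors configuration files periodically.
The framework implements incoming requests reliably. This
The architecture implements memory allocations efficientl
The process maintains thread pools periodically. The arch
The process optimizes database records periodically. The 
The process transforms cached results asynchronously. The
                                                         
The system man┌───────────────────────────┐cally. The sys
This module va│      Update Available     │odically.     
The algorithm │ Unsaved changes detected. │synchronously.
              │       [OK]  Cancel        │              
The framework └───────────────────────────┘fficiently.   
                                                         
                                                         
                                                         
                                                         
                                                         
                                                         
                                                         
                                                         
                                                         
                                                         
                                                         


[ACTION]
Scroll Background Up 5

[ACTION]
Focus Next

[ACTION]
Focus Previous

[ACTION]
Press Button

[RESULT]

Error handling manages configuration files concurrently. 
The framework analyzes network connections concurrently. 
This module monitors thread pools concurrently. The syste
Error handling monitors configuration files periodically.
The framework implements incoming requests reliably. This
The architecture implements memory allocations efficientl
The process maintains thread pools periodically. The arch
The process optimizes database records periodically. The 
The process transforms cached results asynchronously. The
                                                         
The system manages database records periodically. The sys
This module validates batch operations periodically.     
The algorithm validates incoming requests asynchronously.
                                                         
The framework manages network connections efficiently.   
                                                         
                                                         
                                                         
                                                         
                                                         
                                                         
                                                         
                                                         
                                                         
                                                         
                                                         


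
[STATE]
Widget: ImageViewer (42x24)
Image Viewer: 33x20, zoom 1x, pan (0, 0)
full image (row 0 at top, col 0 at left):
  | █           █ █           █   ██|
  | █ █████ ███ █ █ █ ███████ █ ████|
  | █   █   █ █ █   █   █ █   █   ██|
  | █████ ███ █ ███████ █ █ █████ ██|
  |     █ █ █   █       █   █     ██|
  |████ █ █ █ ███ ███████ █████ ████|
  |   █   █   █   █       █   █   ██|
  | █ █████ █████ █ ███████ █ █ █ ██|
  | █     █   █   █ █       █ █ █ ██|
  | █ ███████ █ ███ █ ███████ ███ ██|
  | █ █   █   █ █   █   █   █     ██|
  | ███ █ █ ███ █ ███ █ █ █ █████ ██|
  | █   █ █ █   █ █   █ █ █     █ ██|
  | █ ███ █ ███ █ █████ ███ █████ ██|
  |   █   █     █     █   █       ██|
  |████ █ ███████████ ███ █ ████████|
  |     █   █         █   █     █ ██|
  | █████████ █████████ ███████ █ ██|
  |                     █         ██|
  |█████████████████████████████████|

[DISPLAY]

 █           █ █           █   ██         
 █ █████ ███ █ █ █ ███████ █ ████         
 █   █   █ █ █   █   █ █   █   ██         
 █████ ███ █ ███████ █ █ █████ ██         
     █ █ █   █       █   █     ██         
████ █ █ █ ███ ███████ █████ ████         
   █   █   █   █       █   █   ██         
 █ █████ █████ █ ███████ █ █ █ ██         
 █     █   █   █ █       █ █ █ ██         
 █ ███████ █ ███ █ ███████ ███ ██         
 █ █   █   █ █   █   █   █     ██         
 ███ █ █ ███ █ ███ █ █ █ █████ ██         
 █   █ █ █   █ █   █ █ █     █ ██         
 █ ███ █ ███ █ █████ ███ █████ ██         
   █   █     █     █   █       ██         
████ █ ███████████ ███ █ ████████         
     █   █         █   █     █ ██         
 █████████ █████████ ███████ █ ██         
                     █         ██         
█████████████████████████████████         
                                          
                                          
                                          
                                          


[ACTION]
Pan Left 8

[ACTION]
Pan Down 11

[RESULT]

 ███ █ █ ███ █ ███ █ █ █ █████ ██         
 █   █ █ █   █ █   █ █ █     █ ██         
 █ ███ █ ███ █ █████ ███ █████ ██         
   █   █     █     █   █       ██         
████ █ ███████████ ███ █ ████████         
     █   █         █   █     █ ██         
 █████████ █████████ ███████ █ ██         
                     █         ██         
█████████████████████████████████         
                                          
                                          
                                          
                                          
                                          
                                          
                                          
                                          
                                          
                                          
                                          
                                          
                                          
                                          
                                          


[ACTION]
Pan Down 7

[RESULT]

                     █         ██         
█████████████████████████████████         
                                          
                                          
                                          
                                          
                                          
                                          
                                          
                                          
                                          
                                          
                                          
                                          
                                          
                                          
                                          
                                          
                                          
                                          
                                          
                                          
                                          
                                          


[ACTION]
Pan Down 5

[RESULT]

                                          
                                          
                                          
                                          
                                          
                                          
                                          
                                          
                                          
                                          
                                          
                                          
                                          
                                          
                                          
                                          
                                          
                                          
                                          
                                          
                                          
                                          
                                          
                                          


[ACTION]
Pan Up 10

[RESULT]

 █ ███ █ ███ █ █████ ███ █████ ██         
   █   █     █     █   █       ██         
████ █ ███████████ ███ █ ████████         
     █   █         █   █     █ ██         
 █████████ █████████ ███████ █ ██         
                     █         ██         
█████████████████████████████████         
                                          
                                          
                                          
                                          
                                          
                                          
                                          
                                          
                                          
                                          
                                          
                                          
                                          
                                          
                                          
                                          
                                          


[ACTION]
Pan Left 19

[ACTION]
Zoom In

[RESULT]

      ██      ██      ██      ██          
  ██  ██████████  ██████████  ██  ████████
  ██  ██████████  ██████████  ██  ████████
  ██          ██      ██      ██  ██      
  ██          ██      ██      ██  ██      
  ██  ██████████████  ██  ██████  ██  ████
  ██  ██████████████  ██  ██████  ██  ████
  ██  ██      ██      ██  ██      ██      
  ██  ██      ██      ██  ██      ██      
  ██████  ██  ██  ██████  ██  ██████  ██  
  ██████  ██  ██  ██████  ██  ██████  ██  
  ██      ██  ██  ██      ██  ██      ██  
  ██      ██  ██  ██      ██  ██      ██  
  ██  ██████  ██  ██████  ██  ██████████  
  ██  ██████  ██  ██████  ██  ██████████  
      ██      ██          ██          ██  
      ██      ██          ██          ██  
████████  ██  ██████████████████████  ████
████████  ██  ██████████████████████  ████
          ██      ██                  ██  
          ██      ██                  ██  
  ██████████████████  ██████████████████  
  ██████████████████  ██████████████████  
                                          


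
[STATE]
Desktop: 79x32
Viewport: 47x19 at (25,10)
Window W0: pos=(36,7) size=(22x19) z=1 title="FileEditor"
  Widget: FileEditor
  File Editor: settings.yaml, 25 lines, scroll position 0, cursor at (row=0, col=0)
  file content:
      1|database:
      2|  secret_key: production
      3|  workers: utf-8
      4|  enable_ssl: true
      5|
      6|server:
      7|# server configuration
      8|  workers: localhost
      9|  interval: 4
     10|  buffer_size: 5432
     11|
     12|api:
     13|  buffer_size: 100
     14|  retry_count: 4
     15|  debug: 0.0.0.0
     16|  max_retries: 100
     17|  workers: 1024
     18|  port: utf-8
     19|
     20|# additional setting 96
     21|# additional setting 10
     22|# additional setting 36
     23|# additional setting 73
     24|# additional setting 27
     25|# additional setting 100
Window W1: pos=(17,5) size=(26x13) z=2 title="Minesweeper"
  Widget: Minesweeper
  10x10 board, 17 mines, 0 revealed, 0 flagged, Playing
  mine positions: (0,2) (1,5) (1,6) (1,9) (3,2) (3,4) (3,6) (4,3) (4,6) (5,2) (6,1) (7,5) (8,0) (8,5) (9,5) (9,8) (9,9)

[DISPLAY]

■■■              ┃se:          ▲┃              
■■■              ┃et_key: produ█┃              
■■■              ┃ers: utf-8   ░┃              
■■■              ┃le_ssl: true ░┃              
■■■              ┃             ░┃              
■■■              ┃:            ░┃              
■■■              ┃er configurat░┃              
━━━━━━━━━━━━━━━━━┛ers: localhos░┃              
           ┃  interval: 4      ░┃              
           ┃  buffer_size: 5432░┃              
           ┃                   ░┃              
           ┃api:               ░┃              
           ┃  buffer_size: 100 ░┃              
           ┃  retry_count: 4   ░┃              
           ┃  debug: 0.0.0.0   ▼┃              
           ┗━━━━━━━━━━━━━━━━━━━━┛              
                                               
                                               
                                               


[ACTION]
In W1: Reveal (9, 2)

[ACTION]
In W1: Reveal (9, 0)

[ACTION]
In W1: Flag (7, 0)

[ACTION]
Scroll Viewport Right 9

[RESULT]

          ┃se:          ▲┃                     
          ┃et_key: produ█┃                     
          ┃ers: utf-8   ░┃                     
          ┃le_ssl: true ░┃                     
          ┃             ░┃                     
          ┃:            ░┃                     
          ┃er configurat░┃                     
━━━━━━━━━━┛ers: localhos░┃                     
    ┃  interval: 4      ░┃                     
    ┃  buffer_size: 5432░┃                     
    ┃                   ░┃                     
    ┃api:               ░┃                     
    ┃  buffer_size: 100 ░┃                     
    ┃  retry_count: 4   ░┃                     
    ┃  debug: 0.0.0.0   ▼┃                     
    ┗━━━━━━━━━━━━━━━━━━━━┛                     
                                               
                                               
                                               


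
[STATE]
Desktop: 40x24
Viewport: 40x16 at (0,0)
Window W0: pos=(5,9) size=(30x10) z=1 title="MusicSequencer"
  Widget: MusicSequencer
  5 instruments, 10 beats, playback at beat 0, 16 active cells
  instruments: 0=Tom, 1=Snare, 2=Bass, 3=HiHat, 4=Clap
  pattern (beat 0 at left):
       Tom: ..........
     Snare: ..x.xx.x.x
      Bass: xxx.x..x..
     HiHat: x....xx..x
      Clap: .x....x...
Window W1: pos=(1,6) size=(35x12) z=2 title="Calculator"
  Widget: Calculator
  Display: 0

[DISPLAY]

                                        
                                        
                                        
                                        
                                        
                                        
 ┏━━━━━━━━━━━━━━━━━━━━━━━━━━━━━━━━━┓    
 ┃ Calculator                      ┃    
 ┠─────────────────────────────────┨    
 ┃                                0┃    
 ┃┌───┬───┬───┬───┐                ┃    
 ┃│ 7 │ 8 │ 9 │ ÷ │                ┃    
 ┃├───┼───┼───┼───┤                ┃    
 ┃│ 4 │ 5 │ 6 │ × │                ┃    
 ┃├───┼───┼───┼───┤                ┃    
 ┃│ 1 │ 2 │ 3 │ - │                ┃    


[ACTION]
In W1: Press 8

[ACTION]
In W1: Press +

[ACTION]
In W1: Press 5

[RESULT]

                                        
                                        
                                        
                                        
                                        
                                        
 ┏━━━━━━━━━━━━━━━━━━━━━━━━━━━━━━━━━┓    
 ┃ Calculator                      ┃    
 ┠─────────────────────────────────┨    
 ┃                                5┃    
 ┃┌───┬───┬───┬───┐                ┃    
 ┃│ 7 │ 8 │ 9 │ ÷ │                ┃    
 ┃├───┼───┼───┼───┤                ┃    
 ┃│ 4 │ 5 │ 6 │ × │                ┃    
 ┃├───┼───┼───┼───┤                ┃    
 ┃│ 1 │ 2 │ 3 │ - │                ┃    


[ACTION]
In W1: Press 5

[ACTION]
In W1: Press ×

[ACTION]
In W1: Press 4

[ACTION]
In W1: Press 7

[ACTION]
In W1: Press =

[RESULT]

                                        
                                        
                                        
                                        
                                        
                                        
 ┏━━━━━━━━━━━━━━━━━━━━━━━━━━━━━━━━━┓    
 ┃ Calculator                      ┃    
 ┠─────────────────────────────────┨    
 ┃                             2961┃    
 ┃┌───┬───┬───┬───┐                ┃    
 ┃│ 7 │ 8 │ 9 │ ÷ │                ┃    
 ┃├───┼───┼───┼───┤                ┃    
 ┃│ 4 │ 5 │ 6 │ × │                ┃    
 ┃├───┼───┼───┼───┤                ┃    
 ┃│ 1 │ 2 │ 3 │ - │                ┃    


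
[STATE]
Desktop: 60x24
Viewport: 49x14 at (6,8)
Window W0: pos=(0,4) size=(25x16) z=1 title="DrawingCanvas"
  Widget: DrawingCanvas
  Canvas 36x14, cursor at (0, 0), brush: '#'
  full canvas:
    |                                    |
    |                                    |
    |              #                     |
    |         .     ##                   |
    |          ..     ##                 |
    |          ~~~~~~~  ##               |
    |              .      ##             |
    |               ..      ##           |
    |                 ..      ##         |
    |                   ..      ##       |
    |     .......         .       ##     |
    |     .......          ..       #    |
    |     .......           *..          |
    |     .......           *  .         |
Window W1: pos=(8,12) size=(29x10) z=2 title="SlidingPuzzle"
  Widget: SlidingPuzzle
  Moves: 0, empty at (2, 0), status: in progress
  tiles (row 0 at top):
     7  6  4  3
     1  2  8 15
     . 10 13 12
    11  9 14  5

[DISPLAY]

                  ┃                              
         #        ┃                              
    .     ##      ┃                              
     ..     ##    ┃                              
  ┏━━━━━━━━━━━━━━━━━━━━━━━━━━━┓                  
  ┃ SlidingPuzzle             ┃                  
  ┠───────────────────────────┨                  
  ┃┌────┬────┬────┬────┐      ┃                  
  ┃│  7 │  6 │  4 │  3 │      ┃                  
..┃├────┼────┼────┼────┤      ┃                  
..┃│  1 │  2 │  8 │ 15 │      ┃                  
━━┃├────┼────┼────┼────┤      ┃                  
  ┃│    │ 10 │ 13 │ 12 │      ┃                  
  ┗━━━━━━━━━━━━━━━━━━━━━━━━━━━┛                  


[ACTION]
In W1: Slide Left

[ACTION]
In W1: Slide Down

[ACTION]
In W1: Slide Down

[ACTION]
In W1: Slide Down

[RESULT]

                  ┃                              
         #        ┃                              
    .     ##      ┃                              
     ..     ##    ┃                              
  ┏━━━━━━━━━━━━━━━━━━━━━━━━━━━┓                  
  ┃ SlidingPuzzle             ┃                  
  ┠───────────────────────────┨                  
  ┃┌────┬────┬────┬────┐      ┃                  
  ┃│  7 │    │  4 │  3 │      ┃                  
..┃├────┼────┼────┼────┤      ┃                  
..┃│  1 │  6 │  8 │ 15 │      ┃                  
━━┃├────┼────┼────┼────┤      ┃                  
  ┃│ 10 │  2 │ 13 │ 12 │      ┃                  
  ┗━━━━━━━━━━━━━━━━━━━━━━━━━━━┛                  


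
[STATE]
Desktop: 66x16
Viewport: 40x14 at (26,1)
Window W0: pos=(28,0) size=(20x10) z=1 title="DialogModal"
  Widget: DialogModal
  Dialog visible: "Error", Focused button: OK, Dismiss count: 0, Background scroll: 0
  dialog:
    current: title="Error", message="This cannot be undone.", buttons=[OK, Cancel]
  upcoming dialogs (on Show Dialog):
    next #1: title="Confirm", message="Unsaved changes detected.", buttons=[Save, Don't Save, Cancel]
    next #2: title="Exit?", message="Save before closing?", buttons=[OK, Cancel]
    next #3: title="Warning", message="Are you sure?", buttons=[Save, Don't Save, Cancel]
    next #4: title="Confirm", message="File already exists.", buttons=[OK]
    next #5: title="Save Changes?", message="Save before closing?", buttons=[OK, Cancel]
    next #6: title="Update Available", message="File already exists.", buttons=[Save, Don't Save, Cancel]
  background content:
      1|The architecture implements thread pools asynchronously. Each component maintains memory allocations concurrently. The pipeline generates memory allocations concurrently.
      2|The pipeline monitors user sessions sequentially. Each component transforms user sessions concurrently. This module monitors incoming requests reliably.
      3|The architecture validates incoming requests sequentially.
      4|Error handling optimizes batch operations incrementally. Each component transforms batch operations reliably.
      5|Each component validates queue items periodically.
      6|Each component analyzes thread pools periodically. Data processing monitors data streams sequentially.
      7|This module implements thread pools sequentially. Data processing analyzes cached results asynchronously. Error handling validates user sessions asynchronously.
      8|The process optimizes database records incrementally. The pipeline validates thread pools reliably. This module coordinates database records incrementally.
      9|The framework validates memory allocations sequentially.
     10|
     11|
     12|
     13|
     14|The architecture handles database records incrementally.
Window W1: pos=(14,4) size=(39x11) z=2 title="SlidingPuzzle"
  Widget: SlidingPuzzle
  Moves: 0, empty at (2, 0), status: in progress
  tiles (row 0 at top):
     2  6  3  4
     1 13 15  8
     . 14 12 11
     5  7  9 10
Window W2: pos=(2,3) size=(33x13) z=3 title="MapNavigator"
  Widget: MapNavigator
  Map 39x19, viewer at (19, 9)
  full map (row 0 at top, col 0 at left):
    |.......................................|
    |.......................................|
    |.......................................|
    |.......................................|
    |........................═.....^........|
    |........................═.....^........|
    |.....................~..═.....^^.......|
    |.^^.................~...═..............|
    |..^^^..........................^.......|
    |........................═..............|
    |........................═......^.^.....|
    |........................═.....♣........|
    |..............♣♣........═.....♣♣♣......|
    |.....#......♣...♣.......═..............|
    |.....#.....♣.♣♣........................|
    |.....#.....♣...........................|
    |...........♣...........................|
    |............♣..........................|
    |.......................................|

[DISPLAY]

  ┃ DialogModal      ┃                  
  ┠──────────────────┨                  
━━━━━━━━┓─────────┐ i┃                  
        ┃━━━━━━━━━━━━━━━━━┓             
────────┨                 ┃             
...^....┃─────────────────┨             
...^^...┃┐                ┃             
........┃│                ┃             
....^...┃┤                ┃             
........┃│                ┃             
....^.^.┃┤                ┃             
...♣....┃│                ┃             
...♣♣♣..┃┤                ┃             
........┃━━━━━━━━━━━━━━━━━┛             


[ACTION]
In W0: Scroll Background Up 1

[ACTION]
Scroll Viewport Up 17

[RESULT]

  ┏━━━━━━━━━━━━━━━━━━┓                  
  ┃ DialogModal      ┃                  
  ┠──────────────────┨                  
━━━━━━━━┓─────────┐ i┃                  
        ┃━━━━━━━━━━━━━━━━━┓             
────────┨                 ┃             
...^....┃─────────────────┨             
...^^...┃┐                ┃             
........┃│                ┃             
....^...┃┤                ┃             
........┃│                ┃             
....^.^.┃┤                ┃             
...♣....┃│                ┃             
...♣♣♣..┃┤                ┃             


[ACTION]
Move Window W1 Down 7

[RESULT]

  ┏━━━━━━━━━━━━━━━━━━┓                  
  ┃ DialogModal      ┃                  
  ┠──────────────────┨                  
━━━━━━━━┓─────────┐ i┃                  
        ┃Error    │it┃                  
────────┨━━━━━━━━━━━━━━━━━┓             
...^....┃                 ┃             
...^^...┃─────────────────┨             
........┃┐                ┃             
....^...┃│                ┃             
........┃┤                ┃             
....^.^.┃│                ┃             
...♣....┃┤                ┃             
...♣♣♣..┃│                ┃             


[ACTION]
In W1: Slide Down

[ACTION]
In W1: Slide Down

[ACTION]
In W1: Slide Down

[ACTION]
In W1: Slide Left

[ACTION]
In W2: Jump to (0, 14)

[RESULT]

  ┏━━━━━━━━━━━━━━━━━━┓                  
  ┃ DialogModal      ┃                  
  ┠──────────────────┨                  
━━━━━━━━┓─────────┐ i┃                  
        ┃Error    │it┃                  
────────┨━━━━━━━━━━━━━━━━━┓             
........┃                 ┃             
........┃─────────────────┨             
......♣♣┃┐                ┃             
....♣...┃│                ┃             
...♣.♣♣.┃┤                ┃             
...♣....┃│                ┃             
...♣....┃┤                ┃             
....♣...┃│                ┃             


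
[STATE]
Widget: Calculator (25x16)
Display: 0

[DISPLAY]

                        0
┌───┬───┬───┬───┐        
│ 7 │ 8 │ 9 │ ÷ │        
├───┼───┼───┼───┤        
│ 4 │ 5 │ 6 │ × │        
├───┼───┼───┼───┤        
│ 1 │ 2 │ 3 │ - │        
├───┼───┼───┼───┤        
│ 0 │ . │ = │ + │        
├───┼───┼───┼───┤        
│ C │ MC│ MR│ M+│        
└───┴───┴───┴───┘        
                         
                         
                         
                         


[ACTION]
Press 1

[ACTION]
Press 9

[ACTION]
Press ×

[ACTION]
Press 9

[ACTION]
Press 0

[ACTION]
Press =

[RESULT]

                     1710
┌───┬───┬───┬───┐        
│ 7 │ 8 │ 9 │ ÷ │        
├───┼───┼───┼───┤        
│ 4 │ 5 │ 6 │ × │        
├───┼───┼───┼───┤        
│ 1 │ 2 │ 3 │ - │        
├───┼───┼───┼───┤        
│ 0 │ . │ = │ + │        
├───┼───┼───┼───┤        
│ C │ MC│ MR│ M+│        
└───┴───┴───┴───┘        
                         
                         
                         
                         


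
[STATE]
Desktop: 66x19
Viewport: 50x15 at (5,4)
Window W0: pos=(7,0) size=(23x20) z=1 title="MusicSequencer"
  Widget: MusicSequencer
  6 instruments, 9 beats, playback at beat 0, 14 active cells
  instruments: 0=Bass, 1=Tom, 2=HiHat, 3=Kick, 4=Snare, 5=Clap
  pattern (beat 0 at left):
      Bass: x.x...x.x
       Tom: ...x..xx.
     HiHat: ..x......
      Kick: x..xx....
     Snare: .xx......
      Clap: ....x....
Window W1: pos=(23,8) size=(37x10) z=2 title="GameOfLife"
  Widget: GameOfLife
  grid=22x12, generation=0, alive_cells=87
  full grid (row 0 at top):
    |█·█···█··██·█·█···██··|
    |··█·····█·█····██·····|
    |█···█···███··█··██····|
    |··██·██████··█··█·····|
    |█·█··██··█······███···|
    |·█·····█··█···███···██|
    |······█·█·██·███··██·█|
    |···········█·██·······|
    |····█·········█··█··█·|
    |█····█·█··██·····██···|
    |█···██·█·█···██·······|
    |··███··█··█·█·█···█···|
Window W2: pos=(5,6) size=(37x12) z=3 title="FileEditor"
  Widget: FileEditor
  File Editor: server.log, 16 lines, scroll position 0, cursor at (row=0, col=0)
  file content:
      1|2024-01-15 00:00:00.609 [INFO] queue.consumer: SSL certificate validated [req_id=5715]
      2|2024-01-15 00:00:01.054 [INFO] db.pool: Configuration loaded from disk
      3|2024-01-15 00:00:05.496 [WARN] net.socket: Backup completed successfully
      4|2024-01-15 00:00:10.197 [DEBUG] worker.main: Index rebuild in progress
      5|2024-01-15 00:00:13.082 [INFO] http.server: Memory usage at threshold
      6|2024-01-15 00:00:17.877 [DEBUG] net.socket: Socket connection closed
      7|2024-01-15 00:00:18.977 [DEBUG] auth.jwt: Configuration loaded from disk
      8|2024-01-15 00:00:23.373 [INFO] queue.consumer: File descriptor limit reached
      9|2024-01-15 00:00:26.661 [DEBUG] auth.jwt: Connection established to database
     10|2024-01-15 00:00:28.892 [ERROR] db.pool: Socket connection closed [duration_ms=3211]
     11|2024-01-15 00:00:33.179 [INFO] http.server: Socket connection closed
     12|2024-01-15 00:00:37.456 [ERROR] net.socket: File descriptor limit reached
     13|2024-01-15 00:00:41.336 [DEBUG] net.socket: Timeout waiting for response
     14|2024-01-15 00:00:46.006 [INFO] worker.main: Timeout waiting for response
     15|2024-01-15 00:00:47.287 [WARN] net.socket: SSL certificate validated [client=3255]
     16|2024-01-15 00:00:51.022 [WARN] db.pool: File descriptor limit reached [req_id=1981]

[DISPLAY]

  ┃  Bass█·█···█·█      ┃                         
  ┃   Tom···█··██·      ┃                         
┏━━━━━━━━━━━━━━━━━━━━━━━━━━━━━━━━━━━┓             
┃ FileEditor                        ┃             
┠───────────────────────────────────┨━━━━━━━━━━━━━
┃█024-01-15 00:00:00.609 [INFO] que▲┃             
┃2024-01-15 00:00:01.054 [INFO] db.█┃─────────────
┃2024-01-15 00:00:05.496 [WARN] net░┃             
┃2024-01-15 00:00:10.197 [DEBUG] wo░┃····         
┃2024-01-15 00:00:13.082 [INFO] htt░┃█···         
┃2024-01-15 00:00:17.877 [DEBUG] ne░┃··██         
┃2024-01-15 00:00:18.977 [DEBUG] au░┃██·█         
┃2024-01-15 00:00:23.373 [INFO] que▼┃····         
┗━━━━━━━━━━━━━━━━━━━━━━━━━━━━━━━━━━━┛━━━━━━━━━━━━━
  ┃                     ┃                         


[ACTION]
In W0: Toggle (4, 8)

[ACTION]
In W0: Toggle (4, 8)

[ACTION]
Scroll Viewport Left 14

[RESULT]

       ┃  Bass█·█···█·█      ┃                    
       ┃   Tom···█··██·      ┃                    
     ┏━━━━━━━━━━━━━━━━━━━━━━━━━━━━━━━━━━━┓        
     ┃ FileEditor                        ┃        
     ┠───────────────────────────────────┨━━━━━━━━
     ┃█024-01-15 00:00:00.609 [INFO] que▲┃        
     ┃2024-01-15 00:00:01.054 [INFO] db.█┃────────
     ┃2024-01-15 00:00:05.496 [WARN] net░┃        
     ┃2024-01-15 00:00:10.197 [DEBUG] wo░┃····    
     ┃2024-01-15 00:00:13.082 [INFO] htt░┃█···    
     ┃2024-01-15 00:00:17.877 [DEBUG] ne░┃··██    
     ┃2024-01-15 00:00:18.977 [DEBUG] au░┃██·█    
     ┃2024-01-15 00:00:23.373 [INFO] que▼┃····    
     ┗━━━━━━━━━━━━━━━━━━━━━━━━━━━━━━━━━━━┛━━━━━━━━
       ┃                     ┃                    


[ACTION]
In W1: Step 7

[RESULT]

       ┃  Bass█·█···█·█      ┃                    
       ┃   Tom···█··██·      ┃                    
     ┏━━━━━━━━━━━━━━━━━━━━━━━━━━━━━━━━━━━┓        
     ┃ FileEditor                        ┃        
     ┠───────────────────────────────────┨━━━━━━━━
     ┃█024-01-15 00:00:00.609 [INFO] que▲┃        
     ┃2024-01-15 00:00:01.054 [INFO] db.█┃────────
     ┃2024-01-15 00:00:05.496 [WARN] net░┃        
     ┃2024-01-15 00:00:10.197 [DEBUG] wo░┃····    
     ┃2024-01-15 00:00:13.082 [INFO] htt░┃····    
     ┃2024-01-15 00:00:17.877 [DEBUG] ne░┃··██    
     ┃2024-01-15 00:00:18.977 [DEBUG] au░┃··██    
     ┃2024-01-15 00:00:23.373 [INFO] que▼┃····    
     ┗━━━━━━━━━━━━━━━━━━━━━━━━━━━━━━━━━━━┛━━━━━━━━
       ┃                     ┃                    


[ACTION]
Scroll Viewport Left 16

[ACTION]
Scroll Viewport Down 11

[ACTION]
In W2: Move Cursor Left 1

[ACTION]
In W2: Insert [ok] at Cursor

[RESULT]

       ┃  Bass█·█···█·█      ┃                    
       ┃   Tom···█··██·      ┃                    
     ┏━━━━━━━━━━━━━━━━━━━━━━━━━━━━━━━━━━━┓        
     ┃ FileEditor                        ┃        
     ┠───────────────────────────────────┨━━━━━━━━
     ┃ok█024-01-15 00:00:00.609 [INFO] q▲┃        
     ┃2024-01-15 00:00:01.054 [INFO] db.█┃────────
     ┃2024-01-15 00:00:05.496 [WARN] net░┃        
     ┃2024-01-15 00:00:10.197 [DEBUG] wo░┃····    
     ┃2024-01-15 00:00:13.082 [INFO] htt░┃····    
     ┃2024-01-15 00:00:17.877 [DEBUG] ne░┃··██    
     ┃2024-01-15 00:00:18.977 [DEBUG] au░┃··██    
     ┃2024-01-15 00:00:23.373 [INFO] que▼┃····    
     ┗━━━━━━━━━━━━━━━━━━━━━━━━━━━━━━━━━━━┛━━━━━━━━
       ┃                     ┃                    
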